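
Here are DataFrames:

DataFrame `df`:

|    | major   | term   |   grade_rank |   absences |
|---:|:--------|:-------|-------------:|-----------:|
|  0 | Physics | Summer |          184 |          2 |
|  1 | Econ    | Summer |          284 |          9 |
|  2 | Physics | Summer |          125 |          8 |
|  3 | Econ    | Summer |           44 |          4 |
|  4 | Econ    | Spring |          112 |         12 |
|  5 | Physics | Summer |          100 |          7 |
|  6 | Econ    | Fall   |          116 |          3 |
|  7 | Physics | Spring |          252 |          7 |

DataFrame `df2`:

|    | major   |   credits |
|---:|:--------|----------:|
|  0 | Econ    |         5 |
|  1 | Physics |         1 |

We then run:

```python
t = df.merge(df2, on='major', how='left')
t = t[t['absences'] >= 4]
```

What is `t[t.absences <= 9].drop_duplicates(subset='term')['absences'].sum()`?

merge on 'major' (how='left') → 8 rows:
     major    term  grade_rank  absences  credits
0  Physics  Summer         184         2        1
1     Econ  Summer         284         9        5
2  Physics  Summer         125         8        1
3     Econ  Summer          44         4        5
4     Econ  Spring         112        12        5
5  Physics  Summer         100         7        1
6     Econ    Fall         116         3        5
7  Physics  Spring         252         7        1
filter rows where absences >= 4:
     major    term  grade_rank  absences  credits
1     Econ  Summer         284         9        5
2  Physics  Summer         125         8        1
3     Econ  Summer          44         4        5
4     Econ  Spring         112        12        5
5  Physics  Summer         100         7        1
7  Physics  Spring         252         7        1
filter rows where absences <= 9:
     major    term  grade_rank  absences  credits
1     Econ  Summer         284         9        5
2  Physics  Summer         125         8        1
3     Econ  Summer          44         4        5
5  Physics  Summer         100         7        1
7  Physics  Spring         252         7        1
drop duplicate term (keep=first):
     major    term  grade_rank  absences  credits
1     Econ  Summer         284         9        5
7  Physics  Spring         252         7        1
So sum() = 16.

16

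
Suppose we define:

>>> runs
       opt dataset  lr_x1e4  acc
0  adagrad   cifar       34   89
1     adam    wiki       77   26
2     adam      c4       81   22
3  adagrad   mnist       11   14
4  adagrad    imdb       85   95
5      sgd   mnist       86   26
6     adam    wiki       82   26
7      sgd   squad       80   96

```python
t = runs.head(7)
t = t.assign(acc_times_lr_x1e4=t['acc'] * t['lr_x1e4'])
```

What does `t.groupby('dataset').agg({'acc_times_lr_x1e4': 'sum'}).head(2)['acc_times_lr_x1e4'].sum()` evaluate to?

take first 7 rows:
       opt dataset  lr_x1e4  acc
0  adagrad   cifar       34   89
1     adam    wiki       77   26
2     adam      c4       81   22
3  adagrad   mnist       11   14
4  adagrad    imdb       85   95
5      sgd   mnist       86   26
6     adam    wiki       82   26
add column acc_times_lr_x1e4 = t['acc'] * t['lr_x1e4']:
       opt dataset  lr_x1e4  acc  acc_times_lr_x1e4
0  adagrad   cifar       34   89               3026
1     adam    wiki       77   26               2002
2     adam      c4       81   22               1782
3  adagrad   mnist       11   14                154
4  adagrad    imdb       85   95               8075
5      sgd   mnist       86   26               2236
6     adam    wiki       82   26               2132
group by dataset, sum of acc_times_lr_x1e4:
         acc_times_lr_x1e4
dataset                   
c4                    1782
cifar                 3026
imdb                  8075
mnist                 2390
wiki                  4134
take first 2 rows:
         acc_times_lr_x1e4
dataset                   
c4                    1782
cifar                 3026

4808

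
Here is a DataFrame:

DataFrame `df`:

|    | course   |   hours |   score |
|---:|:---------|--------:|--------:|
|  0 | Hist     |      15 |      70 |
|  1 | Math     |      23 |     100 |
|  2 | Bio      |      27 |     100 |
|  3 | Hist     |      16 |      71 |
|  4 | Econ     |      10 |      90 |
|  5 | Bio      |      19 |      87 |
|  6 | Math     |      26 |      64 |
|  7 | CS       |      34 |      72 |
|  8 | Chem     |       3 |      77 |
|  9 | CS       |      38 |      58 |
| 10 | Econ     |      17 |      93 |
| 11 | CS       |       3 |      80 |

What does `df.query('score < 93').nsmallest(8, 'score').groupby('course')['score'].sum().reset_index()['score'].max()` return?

filter rows where score < 93:
   course  hours  score
0    Hist     15     70
3    Hist     16     71
4    Econ     10     90
5     Bio     19     87
6    Math     26     64
7      CS     34     72
8    Chem      3     77
9      CS     38     58
11     CS      3     80
take 8 rows with smallest score:
   course  hours  score
9      CS     38     58
6    Math     26     64
0    Hist     15     70
3    Hist     16     71
7      CS     34     72
8    Chem      3     77
11     CS      3     80
5     Bio     19     87
group by course, sum of score:
course
Bio      87
CS      210
Chem     77
Hist    141
Math     64
Name: score, dtype: int64
reset_index():
  course  score
0    Bio     87
1     CS    210
2   Chem     77
3   Hist    141
4   Math     64
Then the max of column 'score': 210

210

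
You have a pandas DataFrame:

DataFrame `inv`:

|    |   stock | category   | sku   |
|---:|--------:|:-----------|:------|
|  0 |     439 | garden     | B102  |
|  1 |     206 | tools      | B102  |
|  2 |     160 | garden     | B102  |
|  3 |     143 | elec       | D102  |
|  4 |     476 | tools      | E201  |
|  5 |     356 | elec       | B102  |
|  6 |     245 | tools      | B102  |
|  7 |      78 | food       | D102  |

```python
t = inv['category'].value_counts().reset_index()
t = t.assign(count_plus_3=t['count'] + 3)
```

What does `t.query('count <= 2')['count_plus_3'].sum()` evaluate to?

value_counts of category:
category
tools     3
garden    2
elec      2
food      1
Name: count, dtype: int64
reset_index():
  category  count
0    tools      3
1   garden      2
2     elec      2
3     food      1
add column count_plus_3 = t['count'] + 3:
  category  count  count_plus_3
0    tools      3             6
1   garden      2             5
2     elec      2             5
3     food      1             4
filter rows where count <= 2:
  category  count  count_plus_3
1   garden      2             5
2     elec      2             5
3     food      1             4
Taking the sum of column 'count_plus_3' gives 14.

14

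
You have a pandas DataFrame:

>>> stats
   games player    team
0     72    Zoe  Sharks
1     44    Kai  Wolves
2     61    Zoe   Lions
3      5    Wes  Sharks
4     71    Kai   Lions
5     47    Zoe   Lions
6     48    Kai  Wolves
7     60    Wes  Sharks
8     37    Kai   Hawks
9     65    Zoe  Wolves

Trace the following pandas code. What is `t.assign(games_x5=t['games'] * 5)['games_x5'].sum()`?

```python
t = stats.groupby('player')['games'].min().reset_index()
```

group by player, min of games:
player
Kai    37
Wes     5
Zoe    47
Name: games, dtype: int64
reset_index():
  player  games
0    Kai     37
1    Wes      5
2    Zoe     47
add column games_x5 = t['games'] * 5:
  player  games  games_x5
0    Kai     37       185
1    Wes      5        25
2    Zoe     47       235
Then the sum of column 'games_x5': 445

445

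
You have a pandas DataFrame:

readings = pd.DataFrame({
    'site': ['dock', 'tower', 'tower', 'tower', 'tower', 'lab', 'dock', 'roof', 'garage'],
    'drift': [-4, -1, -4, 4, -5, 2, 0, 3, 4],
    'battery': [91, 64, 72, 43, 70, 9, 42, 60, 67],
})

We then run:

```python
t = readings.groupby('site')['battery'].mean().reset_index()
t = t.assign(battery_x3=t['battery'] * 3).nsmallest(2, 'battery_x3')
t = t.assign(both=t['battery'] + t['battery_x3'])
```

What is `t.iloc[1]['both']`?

group by site, mean of battery:
site
dock      66.50
garage    67.00
lab        9.00
roof      60.00
tower     62.25
Name: battery, dtype: float64
reset_index():
     site  battery
0    dock    66.50
1  garage    67.00
2     lab     9.00
3    roof    60.00
4   tower    62.25
add column battery_x3 = t['battery'] * 3:
     site  battery  battery_x3
0    dock    66.50      199.50
1  garage    67.00      201.00
2     lab     9.00       27.00
3    roof    60.00      180.00
4   tower    62.25      186.75
take 2 rows with smallest battery_x3:
   site  battery  battery_x3
2   lab      9.0        27.0
3  roof     60.0       180.0
add column both = t['battery'] + t['battery_x3']:
   site  battery  battery_x3   both
2   lab      9.0        27.0   36.0
3  roof     60.0       180.0  240.0

240.0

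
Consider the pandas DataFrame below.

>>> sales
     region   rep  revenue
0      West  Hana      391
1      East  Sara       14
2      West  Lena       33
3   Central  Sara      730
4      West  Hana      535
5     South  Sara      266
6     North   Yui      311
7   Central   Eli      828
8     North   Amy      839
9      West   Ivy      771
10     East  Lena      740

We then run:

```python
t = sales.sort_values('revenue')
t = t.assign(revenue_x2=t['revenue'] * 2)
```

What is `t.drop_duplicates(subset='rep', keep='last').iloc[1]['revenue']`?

535

sort by revenue:
     region   rep  revenue
1      East  Sara       14
2      West  Lena       33
5     South  Sara      266
6     North   Yui      311
0      West  Hana      391
4      West  Hana      535
3   Central  Sara      730
10     East  Lena      740
9      West   Ivy      771
7   Central   Eli      828
8     North   Amy      839
add column revenue_x2 = t['revenue'] * 2:
     region   rep  revenue  revenue_x2
1      East  Sara       14          28
2      West  Lena       33          66
5     South  Sara      266         532
6     North   Yui      311         622
0      West  Hana      391         782
4      West  Hana      535        1070
3   Central  Sara      730        1460
10     East  Lena      740        1480
9      West   Ivy      771        1542
7   Central   Eli      828        1656
8     North   Amy      839        1678
drop duplicate rep (keep=last):
     region   rep  revenue  revenue_x2
6     North   Yui      311         622
4      West  Hana      535        1070
3   Central  Sara      730        1460
10     East  Lena      740        1480
9      West   Ivy      771        1542
7   Central   Eli      828        1656
8     North   Amy      839        1678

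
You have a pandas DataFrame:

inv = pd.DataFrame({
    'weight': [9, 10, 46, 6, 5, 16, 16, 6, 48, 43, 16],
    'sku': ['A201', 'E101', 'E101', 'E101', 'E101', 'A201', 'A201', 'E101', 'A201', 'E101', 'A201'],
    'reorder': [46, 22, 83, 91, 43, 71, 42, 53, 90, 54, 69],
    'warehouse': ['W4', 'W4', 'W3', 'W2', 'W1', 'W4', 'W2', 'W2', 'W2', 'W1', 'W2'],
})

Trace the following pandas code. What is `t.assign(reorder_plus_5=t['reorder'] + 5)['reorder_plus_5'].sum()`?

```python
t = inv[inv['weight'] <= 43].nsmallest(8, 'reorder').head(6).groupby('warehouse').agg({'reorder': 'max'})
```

filter rows where weight <= 43:
    weight   sku  reorder warehouse
0        9  A201       46        W4
1       10  E101       22        W4
3        6  E101       91        W2
4        5  E101       43        W1
5       16  A201       71        W4
6       16  A201       42        W2
7        6  E101       53        W2
9       43  E101       54        W1
10      16  A201       69        W2
take 8 rows with smallest reorder:
    weight   sku  reorder warehouse
1       10  E101       22        W4
6       16  A201       42        W2
4        5  E101       43        W1
0        9  A201       46        W4
7        6  E101       53        W2
9       43  E101       54        W1
10      16  A201       69        W2
5       16  A201       71        W4
take first 6 rows:
   weight   sku  reorder warehouse
1      10  E101       22        W4
6      16  A201       42        W2
4       5  E101       43        W1
0       9  A201       46        W4
7       6  E101       53        W2
9      43  E101       54        W1
group by warehouse, max of reorder:
           reorder
warehouse         
W1              54
W2              53
W4              46
add column reorder_plus_5 = t['reorder'] + 5:
           reorder  reorder_plus_5
warehouse                         
W1              54              59
W2              53              58
W4              46              51
Then the sum of column 'reorder_plus_5': 168

168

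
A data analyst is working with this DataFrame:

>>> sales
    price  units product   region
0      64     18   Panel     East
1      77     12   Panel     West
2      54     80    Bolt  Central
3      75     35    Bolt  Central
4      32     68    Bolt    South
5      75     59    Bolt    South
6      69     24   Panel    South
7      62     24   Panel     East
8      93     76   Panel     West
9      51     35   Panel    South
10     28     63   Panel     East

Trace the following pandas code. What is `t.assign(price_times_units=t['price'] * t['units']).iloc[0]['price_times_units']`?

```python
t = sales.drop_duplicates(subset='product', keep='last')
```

drop duplicate product (keep=last):
    price  units product region
5      75     59    Bolt  South
10     28     63   Panel   East
add column price_times_units = t['price'] * t['units']:
    price  units product region  price_times_units
5      75     59    Bolt  South               4425
10     28     63   Panel   East               1764

4425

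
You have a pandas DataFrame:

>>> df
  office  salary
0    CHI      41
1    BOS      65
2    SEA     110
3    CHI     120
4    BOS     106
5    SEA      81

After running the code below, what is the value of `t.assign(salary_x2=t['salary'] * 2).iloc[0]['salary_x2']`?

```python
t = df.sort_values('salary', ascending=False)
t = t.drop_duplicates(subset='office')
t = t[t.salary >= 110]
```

sort by salary descending:
  office  salary
3    CHI     120
2    SEA     110
4    BOS     106
5    SEA      81
1    BOS      65
0    CHI      41
drop duplicate office (keep=first):
  office  salary
3    CHI     120
2    SEA     110
4    BOS     106
filter rows where salary >= 110:
  office  salary
3    CHI     120
2    SEA     110
add column salary_x2 = t['salary'] * 2:
  office  salary  salary_x2
3    CHI     120        240
2    SEA     110        220

240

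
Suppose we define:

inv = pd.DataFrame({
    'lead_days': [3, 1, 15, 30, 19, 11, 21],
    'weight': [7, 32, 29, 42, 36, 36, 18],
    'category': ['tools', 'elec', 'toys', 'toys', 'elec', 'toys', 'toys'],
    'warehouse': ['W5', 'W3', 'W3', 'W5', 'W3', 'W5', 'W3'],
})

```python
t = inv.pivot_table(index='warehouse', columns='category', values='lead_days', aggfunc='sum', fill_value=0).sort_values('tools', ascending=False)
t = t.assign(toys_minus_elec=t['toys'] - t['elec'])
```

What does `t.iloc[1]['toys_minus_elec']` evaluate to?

pivot: rows=warehouse, cols=category, sum(lead_days):
category   elec  tools  toys
warehouse                   
W3           20      0    36
W5            0      3    41
sort by tools descending:
category   elec  tools  toys
warehouse                   
W5            0      3    41
W3           20      0    36
add column toys_minus_elec = t['toys'] - t['elec']:
category   elec  tools  toys  toys_minus_elec
warehouse                                    
W5            0      3    41               41
W3           20      0    36               16

16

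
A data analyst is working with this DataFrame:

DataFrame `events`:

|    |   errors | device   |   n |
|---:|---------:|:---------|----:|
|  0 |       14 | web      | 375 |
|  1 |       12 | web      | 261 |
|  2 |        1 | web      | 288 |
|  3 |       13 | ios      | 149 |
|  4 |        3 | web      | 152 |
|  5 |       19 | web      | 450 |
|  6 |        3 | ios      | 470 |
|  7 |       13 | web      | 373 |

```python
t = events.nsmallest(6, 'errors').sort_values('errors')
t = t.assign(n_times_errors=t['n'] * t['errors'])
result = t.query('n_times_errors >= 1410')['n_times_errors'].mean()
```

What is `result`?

2832.0

take 6 rows with smallest errors:
   errors device    n
2       1    web  288
4       3    web  152
6       3    ios  470
1      12    web  261
3      13    ios  149
7      13    web  373
sort by errors:
   errors device    n
2       1    web  288
4       3    web  152
6       3    ios  470
1      12    web  261
3      13    ios  149
7      13    web  373
add column n_times_errors = t['n'] * t['errors']:
   errors device    n  n_times_errors
2       1    web  288             288
4       3    web  152             456
6       3    ios  470            1410
1      12    web  261            3132
3      13    ios  149            1937
7      13    web  373            4849
filter rows where n_times_errors >= 1410:
   errors device    n  n_times_errors
6       3    ios  470            1410
1      12    web  261            3132
3      13    ios  149            1937
7      13    web  373            4849
Finally, mean of column 'n_times_errors' = 2832.0.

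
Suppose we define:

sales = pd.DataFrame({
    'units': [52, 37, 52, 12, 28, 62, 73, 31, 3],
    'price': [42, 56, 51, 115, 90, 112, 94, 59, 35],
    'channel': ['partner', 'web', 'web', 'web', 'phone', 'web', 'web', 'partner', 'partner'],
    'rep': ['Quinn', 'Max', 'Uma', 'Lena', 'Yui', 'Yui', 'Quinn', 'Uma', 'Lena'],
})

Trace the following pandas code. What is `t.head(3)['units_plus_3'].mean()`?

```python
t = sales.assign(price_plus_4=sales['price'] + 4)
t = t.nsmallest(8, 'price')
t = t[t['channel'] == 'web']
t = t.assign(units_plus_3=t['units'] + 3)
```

add column price_plus_4 = sales['price'] + 4:
   units  price  channel    rep  price_plus_4
0     52     42  partner  Quinn            46
1     37     56      web    Max            60
2     52     51      web    Uma            55
3     12    115      web   Lena           119
4     28     90    phone    Yui            94
5     62    112      web    Yui           116
6     73     94      web  Quinn            98
7     31     59  partner    Uma            63
8      3     35  partner   Lena            39
take 8 rows with smallest price:
   units  price  channel    rep  price_plus_4
8      3     35  partner   Lena            39
0     52     42  partner  Quinn            46
2     52     51      web    Uma            55
1     37     56      web    Max            60
7     31     59  partner    Uma            63
4     28     90    phone    Yui            94
6     73     94      web  Quinn            98
5     62    112      web    Yui           116
filter rows where channel == 'web':
   units  price channel    rep  price_plus_4
2     52     51     web    Uma            55
1     37     56     web    Max            60
6     73     94     web  Quinn            98
5     62    112     web    Yui           116
add column units_plus_3 = t['units'] + 3:
   units  price channel    rep  price_plus_4  units_plus_3
2     52     51     web    Uma            55            55
1     37     56     web    Max            60            40
6     73     94     web  Quinn            98            76
5     62    112     web    Yui           116            65
take first 3 rows:
   units  price channel    rep  price_plus_4  units_plus_3
2     52     51     web    Uma            55            55
1     37     56     web    Max            60            40
6     73     94     web  Quinn            98            76
Reading off the mean of column 'units_plus_3', we get 57.0.

57.0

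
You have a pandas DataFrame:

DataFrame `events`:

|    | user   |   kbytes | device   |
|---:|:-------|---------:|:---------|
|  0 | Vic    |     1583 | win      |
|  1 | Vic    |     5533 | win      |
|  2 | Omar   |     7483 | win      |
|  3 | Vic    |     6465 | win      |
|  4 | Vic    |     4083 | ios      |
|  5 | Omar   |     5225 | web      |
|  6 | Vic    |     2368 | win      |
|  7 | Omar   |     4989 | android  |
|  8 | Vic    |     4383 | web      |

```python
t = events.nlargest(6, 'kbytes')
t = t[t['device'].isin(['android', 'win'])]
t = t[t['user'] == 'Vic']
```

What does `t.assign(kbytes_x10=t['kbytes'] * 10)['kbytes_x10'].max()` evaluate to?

take 6 rows with largest kbytes:
   user  kbytes   device
2  Omar    7483      win
3   Vic    6465      win
1   Vic    5533      win
5  Omar    5225      web
7  Omar    4989  android
8   Vic    4383      web
filter rows where device in ['android', 'win']:
   user  kbytes   device
2  Omar    7483      win
3   Vic    6465      win
1   Vic    5533      win
7  Omar    4989  android
filter rows where user == 'Vic':
  user  kbytes device
3  Vic    6465    win
1  Vic    5533    win
add column kbytes_x10 = t['kbytes'] * 10:
  user  kbytes device  kbytes_x10
3  Vic    6465    win       64650
1  Vic    5533    win       55330

64650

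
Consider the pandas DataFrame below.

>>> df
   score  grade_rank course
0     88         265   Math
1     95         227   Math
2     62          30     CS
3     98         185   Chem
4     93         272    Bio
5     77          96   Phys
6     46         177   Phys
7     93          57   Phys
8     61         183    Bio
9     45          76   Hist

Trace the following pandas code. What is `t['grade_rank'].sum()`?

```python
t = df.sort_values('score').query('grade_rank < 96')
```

163

sort by score:
   score  grade_rank course
9     45          76   Hist
6     46         177   Phys
8     61         183    Bio
2     62          30     CS
5     77          96   Phys
0     88         265   Math
4     93         272    Bio
7     93          57   Phys
1     95         227   Math
3     98         185   Chem
filter rows where grade_rank < 96:
   score  grade_rank course
9     45          76   Hist
2     62          30     CS
7     93          57   Phys
Taking the sum of column 'grade_rank' gives 163.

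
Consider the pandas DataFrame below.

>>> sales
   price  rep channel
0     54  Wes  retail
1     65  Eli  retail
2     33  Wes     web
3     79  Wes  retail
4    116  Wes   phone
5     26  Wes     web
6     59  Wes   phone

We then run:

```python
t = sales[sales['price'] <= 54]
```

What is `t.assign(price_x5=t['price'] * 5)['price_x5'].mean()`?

filter rows where price <= 54:
   price  rep channel
0     54  Wes  retail
2     33  Wes     web
5     26  Wes     web
add column price_x5 = t['price'] * 5:
   price  rep channel  price_x5
0     54  Wes  retail       270
2     33  Wes     web       165
5     26  Wes     web       130

188.333333333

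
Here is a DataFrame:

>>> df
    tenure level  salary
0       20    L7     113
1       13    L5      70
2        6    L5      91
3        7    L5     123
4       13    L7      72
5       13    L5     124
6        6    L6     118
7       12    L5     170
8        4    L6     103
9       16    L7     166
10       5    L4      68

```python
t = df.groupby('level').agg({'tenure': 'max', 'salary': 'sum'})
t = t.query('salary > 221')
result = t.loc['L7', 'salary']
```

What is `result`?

group by level: max(tenure), sum(salary):
       tenure  salary
level                
L4          5      68
L5         13     578
L6          6     221
L7         20     351
filter rows where salary > 221:
       tenure  salary
level                
L5         13     578
L7         20     351
So loc['L7', 'salary'] = 351.

351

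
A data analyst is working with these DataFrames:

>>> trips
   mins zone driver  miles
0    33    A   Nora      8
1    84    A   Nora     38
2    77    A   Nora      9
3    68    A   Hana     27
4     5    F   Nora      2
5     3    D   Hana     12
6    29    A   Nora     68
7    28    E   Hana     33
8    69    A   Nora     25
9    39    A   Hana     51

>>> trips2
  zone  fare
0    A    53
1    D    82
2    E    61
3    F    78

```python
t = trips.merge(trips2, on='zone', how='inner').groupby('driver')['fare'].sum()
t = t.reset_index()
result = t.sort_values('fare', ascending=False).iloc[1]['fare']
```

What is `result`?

merge on 'zone' (how='inner') → 10 rows:
   mins zone driver  miles  fare
0    33    A   Nora      8    53
1    84    A   Nora     38    53
2    77    A   Nora      9    53
3    68    A   Hana     27    53
4     5    F   Nora      2    78
5     3    D   Hana     12    82
6    29    A   Nora     68    53
7    28    E   Hana     33    61
8    69    A   Nora     25    53
9    39    A   Hana     51    53
group by driver, sum of fare:
driver
Hana    249
Nora    343
Name: fare, dtype: int64
reset_index():
  driver  fare
0   Hana   249
1   Nora   343
sort by fare descending:
  driver  fare
1   Nora   343
0   Hana   249

249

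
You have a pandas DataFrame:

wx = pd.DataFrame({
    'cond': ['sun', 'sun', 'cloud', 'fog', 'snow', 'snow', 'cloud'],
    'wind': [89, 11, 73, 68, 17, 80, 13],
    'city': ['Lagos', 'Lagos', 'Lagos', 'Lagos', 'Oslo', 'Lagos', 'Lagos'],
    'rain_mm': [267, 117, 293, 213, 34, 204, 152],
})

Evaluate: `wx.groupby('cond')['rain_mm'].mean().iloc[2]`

119.0

group by cond, mean of rain_mm:
cond
cloud    222.5
fog      213.0
snow     119.0
sun      192.0
Name: rain_mm, dtype: float64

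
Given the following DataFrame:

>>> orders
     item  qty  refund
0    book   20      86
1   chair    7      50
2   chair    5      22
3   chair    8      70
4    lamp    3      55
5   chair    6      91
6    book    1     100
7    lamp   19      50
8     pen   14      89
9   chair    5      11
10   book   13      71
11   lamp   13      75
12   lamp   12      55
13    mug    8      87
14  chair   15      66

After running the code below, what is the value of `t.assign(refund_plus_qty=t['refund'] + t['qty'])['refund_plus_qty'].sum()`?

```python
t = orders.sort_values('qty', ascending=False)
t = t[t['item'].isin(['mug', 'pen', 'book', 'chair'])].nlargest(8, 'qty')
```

sort by qty descending:
     item  qty  refund
0    book   20      86
7    lamp   19      50
14  chair   15      66
8     pen   14      89
10   book   13      71
11   lamp   13      75
12   lamp   12      55
3   chair    8      70
13    mug    8      87
1   chair    7      50
5   chair    6      91
2   chair    5      22
9   chair    5      11
4    lamp    3      55
6    book    1     100
filter rows where item in ['mug', 'pen', 'book', 'chair']:
     item  qty  refund
0    book   20      86
14  chair   15      66
8     pen   14      89
10   book   13      71
3   chair    8      70
13    mug    8      87
1   chair    7      50
5   chair    6      91
2   chair    5      22
9   chair    5      11
6    book    1     100
take 8 rows with largest qty:
     item  qty  refund
0    book   20      86
14  chair   15      66
8     pen   14      89
10   book   13      71
3   chair    8      70
13    mug    8      87
1   chair    7      50
5   chair    6      91
add column refund_plus_qty = t['refund'] + t['qty']:
     item  qty  refund  refund_plus_qty
0    book   20      86              106
14  chair   15      66               81
8     pen   14      89              103
10   book   13      71               84
3   chair    8      70               78
13    mug    8      87               95
1   chair    7      50               57
5   chair    6      91               97
So sum() = 701.

701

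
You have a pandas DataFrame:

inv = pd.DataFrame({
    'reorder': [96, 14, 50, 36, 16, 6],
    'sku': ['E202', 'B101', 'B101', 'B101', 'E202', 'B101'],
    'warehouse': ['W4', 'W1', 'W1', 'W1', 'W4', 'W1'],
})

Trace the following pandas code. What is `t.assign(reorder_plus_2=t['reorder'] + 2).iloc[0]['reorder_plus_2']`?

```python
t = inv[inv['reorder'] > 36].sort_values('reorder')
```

52

filter rows where reorder > 36:
   reorder   sku warehouse
0       96  E202        W4
2       50  B101        W1
sort by reorder:
   reorder   sku warehouse
2       50  B101        W1
0       96  E202        W4
add column reorder_plus_2 = t['reorder'] + 2:
   reorder   sku warehouse  reorder_plus_2
2       50  B101        W1              52
0       96  E202        W4              98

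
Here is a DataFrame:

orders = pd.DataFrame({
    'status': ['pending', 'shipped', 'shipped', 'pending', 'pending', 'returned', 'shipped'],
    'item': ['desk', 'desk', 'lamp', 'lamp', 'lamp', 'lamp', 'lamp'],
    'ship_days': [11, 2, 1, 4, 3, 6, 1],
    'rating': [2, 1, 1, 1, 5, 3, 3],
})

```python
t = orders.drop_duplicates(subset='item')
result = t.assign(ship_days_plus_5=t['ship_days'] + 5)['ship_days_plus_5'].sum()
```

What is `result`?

22

drop duplicate item (keep=first):
    status  item  ship_days  rating
0  pending  desk         11       2
2  shipped  lamp          1       1
add column ship_days_plus_5 = t['ship_days'] + 5:
    status  item  ship_days  rating  ship_days_plus_5
0  pending  desk         11       2                16
2  shipped  lamp          1       1                 6
The sum of column 'ship_days_plus_5' is 22.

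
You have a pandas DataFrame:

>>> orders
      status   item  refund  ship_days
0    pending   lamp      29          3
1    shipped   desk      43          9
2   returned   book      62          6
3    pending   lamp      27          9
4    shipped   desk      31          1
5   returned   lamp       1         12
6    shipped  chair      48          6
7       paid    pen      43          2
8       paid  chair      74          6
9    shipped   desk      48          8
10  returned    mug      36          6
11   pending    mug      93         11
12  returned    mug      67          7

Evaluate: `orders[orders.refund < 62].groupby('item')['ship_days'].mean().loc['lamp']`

filter rows where refund < 62:
      status   item  refund  ship_days
0    pending   lamp      29          3
1    shipped   desk      43          9
3    pending   lamp      27          9
4    shipped   desk      31          1
5   returned   lamp       1         12
6    shipped  chair      48          6
7       paid    pen      43          2
9    shipped   desk      48          8
10  returned    mug      36          6
group by item, mean of ship_days:
item
chair    6.0
desk     6.0
lamp     8.0
mug      6.0
pen      2.0
Name: ship_days, dtype: float64
So loc['lamp'] = 8.0.

8.0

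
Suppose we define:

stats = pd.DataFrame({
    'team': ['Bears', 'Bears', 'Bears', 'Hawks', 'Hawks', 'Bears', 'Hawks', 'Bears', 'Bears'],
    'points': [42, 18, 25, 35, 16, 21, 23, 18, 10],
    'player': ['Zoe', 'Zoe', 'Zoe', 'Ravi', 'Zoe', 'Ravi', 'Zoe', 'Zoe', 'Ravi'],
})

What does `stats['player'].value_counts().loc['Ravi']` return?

value_counts of player:
player
Zoe     6
Ravi    3
Name: count, dtype: int64

3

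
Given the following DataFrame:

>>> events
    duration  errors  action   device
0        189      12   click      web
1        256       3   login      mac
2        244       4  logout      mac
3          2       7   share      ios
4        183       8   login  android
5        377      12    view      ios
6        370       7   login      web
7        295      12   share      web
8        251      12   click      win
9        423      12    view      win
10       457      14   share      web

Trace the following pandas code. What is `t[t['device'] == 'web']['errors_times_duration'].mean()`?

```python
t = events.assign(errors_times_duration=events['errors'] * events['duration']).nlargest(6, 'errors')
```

4068.66666667

add column errors_times_duration = events['errors'] * events['duration']:
    duration  errors  action   device  errors_times_duration
0        189      12   click      web                   2268
1        256       3   login      mac                    768
2        244       4  logout      mac                    976
3          2       7   share      ios                     14
4        183       8   login  android                   1464
5        377      12    view      ios                   4524
6        370       7   login      web                   2590
7        295      12   share      web                   3540
8        251      12   click      win                   3012
9        423      12    view      win                   5076
10       457      14   share      web                   6398
take 6 rows with largest errors:
    duration  errors action device  errors_times_duration
10       457      14  share    web                   6398
0        189      12  click    web                   2268
5        377      12   view    ios                   4524
7        295      12  share    web                   3540
8        251      12  click    win                   3012
9        423      12   view    win                   5076
filter rows where device == 'web':
    duration  errors action device  errors_times_duration
10       457      14  share    web                   6398
0        189      12  click    web                   2268
7        295      12  share    web                   3540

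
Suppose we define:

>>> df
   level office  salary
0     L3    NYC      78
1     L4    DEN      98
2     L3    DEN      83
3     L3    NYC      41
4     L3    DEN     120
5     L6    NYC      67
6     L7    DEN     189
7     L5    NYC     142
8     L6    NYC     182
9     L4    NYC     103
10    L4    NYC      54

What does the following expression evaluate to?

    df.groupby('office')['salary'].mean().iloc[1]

group by office, mean of salary:
office
DEN    122.500000
NYC     95.285714
Name: salary, dtype: float64
Then the value at position 1: 95.2857142857

95.2857142857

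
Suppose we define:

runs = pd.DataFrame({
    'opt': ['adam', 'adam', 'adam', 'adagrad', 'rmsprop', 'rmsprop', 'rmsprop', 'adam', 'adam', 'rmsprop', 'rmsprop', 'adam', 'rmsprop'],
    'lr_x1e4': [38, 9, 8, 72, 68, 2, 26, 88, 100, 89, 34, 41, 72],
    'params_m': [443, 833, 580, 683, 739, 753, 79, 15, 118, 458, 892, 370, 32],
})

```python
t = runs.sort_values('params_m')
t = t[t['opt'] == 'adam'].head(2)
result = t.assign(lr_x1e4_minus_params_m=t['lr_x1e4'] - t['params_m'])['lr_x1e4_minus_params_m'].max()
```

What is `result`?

sort by params_m:
        opt  lr_x1e4  params_m
7      adam       88        15
12  rmsprop       72        32
6   rmsprop       26        79
8      adam      100       118
11     adam       41       370
0      adam       38       443
9   rmsprop       89       458
2      adam        8       580
3   adagrad       72       683
4   rmsprop       68       739
5   rmsprop        2       753
1      adam        9       833
10  rmsprop       34       892
filter rows where opt == 'adam':
     opt  lr_x1e4  params_m
7   adam       88        15
8   adam      100       118
11  adam       41       370
0   adam       38       443
2   adam        8       580
1   adam        9       833
take first 2 rows:
    opt  lr_x1e4  params_m
7  adam       88        15
8  adam      100       118
add column lr_x1e4_minus_params_m = t['lr_x1e4'] - t['params_m']:
    opt  lr_x1e4  params_m  lr_x1e4_minus_params_m
7  adam       88        15                      73
8  adam      100       118                     -18
max of column 'lr_x1e4_minus_params_m' → 73

73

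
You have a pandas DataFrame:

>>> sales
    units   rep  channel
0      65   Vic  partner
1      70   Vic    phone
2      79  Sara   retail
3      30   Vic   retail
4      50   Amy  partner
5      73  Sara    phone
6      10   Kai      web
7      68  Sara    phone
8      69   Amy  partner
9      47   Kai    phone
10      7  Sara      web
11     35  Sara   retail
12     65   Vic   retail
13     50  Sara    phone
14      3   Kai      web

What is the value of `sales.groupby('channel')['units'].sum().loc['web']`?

20

group by channel, sum of units:
channel
partner    184
phone      308
retail     209
web         20
Name: units, dtype: int64
Hence 20.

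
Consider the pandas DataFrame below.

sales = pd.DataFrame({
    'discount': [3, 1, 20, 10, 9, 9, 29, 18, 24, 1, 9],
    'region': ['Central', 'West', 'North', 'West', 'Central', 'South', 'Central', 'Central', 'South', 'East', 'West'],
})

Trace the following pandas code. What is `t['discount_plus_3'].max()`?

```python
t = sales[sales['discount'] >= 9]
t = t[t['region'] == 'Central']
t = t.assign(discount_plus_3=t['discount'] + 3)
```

filter rows where discount >= 9:
    discount   region
2         20    North
3         10     West
4          9  Central
5          9    South
6         29  Central
7         18  Central
8         24    South
10         9     West
filter rows where region == 'Central':
   discount   region
4         9  Central
6        29  Central
7        18  Central
add column discount_plus_3 = t['discount'] + 3:
   discount   region  discount_plus_3
4         9  Central               12
6        29  Central               32
7        18  Central               21
max of column 'discount_plus_3' → 32

32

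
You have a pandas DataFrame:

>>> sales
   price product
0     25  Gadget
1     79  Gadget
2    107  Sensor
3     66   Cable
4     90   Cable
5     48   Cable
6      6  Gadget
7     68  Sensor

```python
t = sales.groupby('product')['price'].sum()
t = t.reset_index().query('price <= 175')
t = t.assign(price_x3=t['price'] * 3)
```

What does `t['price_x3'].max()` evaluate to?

525

group by product, sum of price:
product
Cable     204
Gadget    110
Sensor    175
Name: price, dtype: int64
reset_index():
  product  price
0   Cable    204
1  Gadget    110
2  Sensor    175
filter rows where price <= 175:
  product  price
1  Gadget    110
2  Sensor    175
add column price_x3 = t['price'] * 3:
  product  price  price_x3
1  Gadget    110       330
2  Sensor    175       525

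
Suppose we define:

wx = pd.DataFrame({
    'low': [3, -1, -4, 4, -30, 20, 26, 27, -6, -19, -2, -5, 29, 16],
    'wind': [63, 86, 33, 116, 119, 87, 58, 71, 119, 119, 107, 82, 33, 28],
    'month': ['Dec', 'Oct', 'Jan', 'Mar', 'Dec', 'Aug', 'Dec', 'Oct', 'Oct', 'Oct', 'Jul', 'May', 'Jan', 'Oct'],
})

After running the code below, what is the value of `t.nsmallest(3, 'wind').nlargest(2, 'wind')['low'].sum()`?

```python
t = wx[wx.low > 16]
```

filter rows where low > 16:
    low  wind month
5    20    87   Aug
6    26    58   Dec
7    27    71   Oct
12   29    33   Jan
take 3 rows with smallest wind:
    low  wind month
12   29    33   Jan
6    26    58   Dec
7    27    71   Oct
take 2 rows with largest wind:
   low  wind month
7   27    71   Oct
6   26    58   Dec

53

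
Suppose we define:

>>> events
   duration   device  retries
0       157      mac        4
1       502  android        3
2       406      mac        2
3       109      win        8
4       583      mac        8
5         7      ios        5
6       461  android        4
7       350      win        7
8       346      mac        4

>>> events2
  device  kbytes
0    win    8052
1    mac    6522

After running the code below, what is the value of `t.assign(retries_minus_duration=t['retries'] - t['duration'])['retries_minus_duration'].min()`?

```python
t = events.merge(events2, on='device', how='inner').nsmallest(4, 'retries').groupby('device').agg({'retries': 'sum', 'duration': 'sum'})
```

-899

merge on 'device' (how='inner') → 6 rows:
   duration device  retries  kbytes
0       157    mac        4    6522
1       406    mac        2    6522
2       109    win        8    8052
3       583    mac        8    6522
4       350    win        7    8052
5       346    mac        4    6522
take 4 rows with smallest retries:
   duration device  retries  kbytes
1       406    mac        2    6522
0       157    mac        4    6522
5       346    mac        4    6522
4       350    win        7    8052
group by device: sum(retries), sum(duration):
        retries  duration
device                   
mac          10       909
win           7       350
add column retries_minus_duration = t['retries'] - t['duration']:
        retries  duration  retries_minus_duration
device                                           
mac          10       909                    -899
win           7       350                    -343
min of column 'retries_minus_duration' → -899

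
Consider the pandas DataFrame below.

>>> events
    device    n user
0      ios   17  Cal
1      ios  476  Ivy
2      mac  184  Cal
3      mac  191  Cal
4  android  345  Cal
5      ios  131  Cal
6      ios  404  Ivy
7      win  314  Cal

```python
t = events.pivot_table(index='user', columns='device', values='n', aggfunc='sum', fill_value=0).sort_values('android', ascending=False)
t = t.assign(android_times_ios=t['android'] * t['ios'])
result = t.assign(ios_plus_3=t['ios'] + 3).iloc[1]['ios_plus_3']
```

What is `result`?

pivot: rows=user, cols=device, sum(n):
device  android  ios  mac  win
user                          
Cal         345  148  375  314
Ivy           0  880    0    0
sort by android descending:
device  android  ios  mac  win
user                          
Cal         345  148  375  314
Ivy           0  880    0    0
add column android_times_ios = t['android'] * t['ios']:
device  android  ios  mac  win  android_times_ios
user                                             
Cal         345  148  375  314              51060
Ivy           0  880    0    0                  0
add column ios_plus_3 = t['ios'] + 3:
device  android  ios  mac  win  android_times_ios  ios_plus_3
user                                                         
Cal         345  148  375  314              51060         151
Ivy           0  880    0    0                  0         883
The value at position 1, column 'ios_plus_3' is 883.

883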